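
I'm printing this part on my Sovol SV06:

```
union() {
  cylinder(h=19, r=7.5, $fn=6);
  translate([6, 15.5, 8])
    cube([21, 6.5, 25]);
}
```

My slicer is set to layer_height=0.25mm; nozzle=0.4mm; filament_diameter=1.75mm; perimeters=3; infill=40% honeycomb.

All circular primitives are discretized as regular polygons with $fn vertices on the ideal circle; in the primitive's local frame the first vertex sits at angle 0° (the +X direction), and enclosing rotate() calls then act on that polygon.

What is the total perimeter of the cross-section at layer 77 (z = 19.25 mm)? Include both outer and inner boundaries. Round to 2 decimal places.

55.00 mm

At z = 19.25 mm: the cylinder is absent (z outside [0, 19]); the 21×6.5 cube at (6, 15.5) contributes its full rectangle (perimeter 55.00 mm); Taking the union: only the 21×6.5 cube at (6, 15.5) is present, so the union is just that shape — boundary = 55.00 mm. Overall, the cross-section is a single solid region. Total boundary length (outer) = 55.00 mm.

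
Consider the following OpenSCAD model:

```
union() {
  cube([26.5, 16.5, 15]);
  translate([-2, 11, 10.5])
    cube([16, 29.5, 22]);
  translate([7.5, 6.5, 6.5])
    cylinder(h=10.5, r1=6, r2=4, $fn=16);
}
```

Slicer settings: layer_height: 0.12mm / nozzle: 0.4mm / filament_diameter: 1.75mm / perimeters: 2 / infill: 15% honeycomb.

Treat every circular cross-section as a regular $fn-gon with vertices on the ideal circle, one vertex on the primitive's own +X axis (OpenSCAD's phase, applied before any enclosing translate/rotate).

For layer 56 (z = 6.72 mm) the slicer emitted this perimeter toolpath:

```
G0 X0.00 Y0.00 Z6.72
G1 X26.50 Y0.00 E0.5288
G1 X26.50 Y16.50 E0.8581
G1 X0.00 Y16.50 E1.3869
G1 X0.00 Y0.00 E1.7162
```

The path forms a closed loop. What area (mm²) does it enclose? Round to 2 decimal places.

Apply the shoelace formula to the sequence of (X, Y) vertices; enclosed area = 437.25 mm².

437.25 mm²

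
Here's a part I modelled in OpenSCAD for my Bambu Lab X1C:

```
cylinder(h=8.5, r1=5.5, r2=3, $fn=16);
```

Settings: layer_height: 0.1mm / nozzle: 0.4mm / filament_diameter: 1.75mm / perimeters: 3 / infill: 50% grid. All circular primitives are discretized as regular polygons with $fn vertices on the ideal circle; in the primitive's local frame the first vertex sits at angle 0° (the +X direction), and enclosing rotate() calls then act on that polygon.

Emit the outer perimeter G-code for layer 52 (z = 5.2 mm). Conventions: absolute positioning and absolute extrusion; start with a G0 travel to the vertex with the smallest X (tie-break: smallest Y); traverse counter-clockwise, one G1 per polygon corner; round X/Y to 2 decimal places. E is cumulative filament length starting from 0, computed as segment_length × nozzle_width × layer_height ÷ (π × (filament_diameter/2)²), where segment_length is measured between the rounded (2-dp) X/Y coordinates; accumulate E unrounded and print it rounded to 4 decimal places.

At z = 5.2 mm: the cone (r1=5.5→r2=3) has section circumradius 3.971 here — a regular 16-gon. The outline is a single polygon with 16 vertices. Extrusion per mm of travel: 0.4 × 0.1 / (π × 0.875²) = 0.016630. Accumulating E over each segment gives final E = 0.4124.

G0 X-3.97 Y0.00 Z5.20
G1 X-3.67 Y-1.52 E0.0258
G1 X-2.81 Y-2.81 E0.0515
G1 X-1.52 Y-3.67 E0.0773
G1 X0.00 Y-3.97 E0.1031
G1 X1.52 Y-3.67 E0.1289
G1 X2.81 Y-2.81 E0.1546
G1 X3.67 Y-1.52 E0.1804
G1 X3.97 Y0.00 E0.2062
G1 X3.67 Y1.52 E0.2320
G1 X2.81 Y2.81 E0.2577
G1 X1.52 Y3.67 E0.2835
G1 X0.00 Y3.97 E0.3093
G1 X-1.52 Y3.67 E0.3351
G1 X-2.81 Y2.81 E0.3608
G1 X-3.67 Y1.52 E0.3866
G1 X-3.97 Y0.00 E0.4124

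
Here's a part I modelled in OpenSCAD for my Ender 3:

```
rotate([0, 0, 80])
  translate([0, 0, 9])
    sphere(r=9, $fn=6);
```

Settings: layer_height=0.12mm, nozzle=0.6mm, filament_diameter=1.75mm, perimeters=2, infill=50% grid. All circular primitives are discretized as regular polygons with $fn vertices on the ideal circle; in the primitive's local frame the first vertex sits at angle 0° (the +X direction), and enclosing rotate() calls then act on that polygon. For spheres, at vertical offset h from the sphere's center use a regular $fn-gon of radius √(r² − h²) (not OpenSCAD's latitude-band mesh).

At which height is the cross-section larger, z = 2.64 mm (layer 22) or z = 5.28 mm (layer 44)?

layer 44 (z = 5.28 mm)

Layer 22 (z = 2.64): the r=9 sphere slices to a regular 6-gon of circumradius 6.368 (√(r²−h²) with h=6.36 from center) (area = (6/2)·6.368²·sin(360°/6) = 105.35 mm²); (rotated 80° about Z; rotation is an isometry so areas/perimeters/island counts are preserved). So its area = 105.35 mm². Layer 44 (z = 5.28): the sphere: section is a regular 6-gon, circumradius = √(r²−h²) = √(9²−3.72²) = 8.195 (area = (6/2)·8.195²·sin(360°/6) = 174.49 mm²); (whole slice rotated 80° about Z — lengths, areas and connectivity unchanged). So its area = 174.49 mm². Layer 44 is larger (174.49 vs 105.35 mm²).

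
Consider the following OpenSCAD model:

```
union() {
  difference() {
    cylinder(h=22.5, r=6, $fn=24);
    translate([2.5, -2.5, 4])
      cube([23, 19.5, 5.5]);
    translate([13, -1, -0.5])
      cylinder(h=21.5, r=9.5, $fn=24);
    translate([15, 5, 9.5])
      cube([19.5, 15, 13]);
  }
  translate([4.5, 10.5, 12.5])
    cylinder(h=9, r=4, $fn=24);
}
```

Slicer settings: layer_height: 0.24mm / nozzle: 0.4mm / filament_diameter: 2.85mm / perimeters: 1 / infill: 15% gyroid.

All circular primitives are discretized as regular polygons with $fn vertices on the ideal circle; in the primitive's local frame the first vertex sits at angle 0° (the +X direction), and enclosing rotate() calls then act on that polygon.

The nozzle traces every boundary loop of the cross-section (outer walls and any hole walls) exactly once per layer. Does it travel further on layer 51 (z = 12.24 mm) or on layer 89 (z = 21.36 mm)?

layer 89 (z = 21.36 mm)

Layer 51 (z = 12.24): the r=6 cylinder gives a regular 24-gon of circumradius 6 (constant along its height) (perimeter = 2·24·6.000·sin(180°/24) = 37.59 mm); the cube at (2.5, -2.5) does not reach this height (z outside [4, 9.5]); the cylinder at (13, -1): section is a regular 24-gon, circumradius r=9.5 (perimeter = 2·24·9.500·sin(180°/24) = 59.52 mm); the cube at (15, 5) (footprint 19.5×15) is included at this height (perimeter 69.00 mm); After the difference (first − rest): starting from the r=6 cylinder, the r=9.5 cylinder at (13, -1) partially overlaps it — only the 12.80 mm² overlap (of its 280.30 mm²) is removed, clipping the outline; the 19.5×15 cube at (15, 5) misses the remaining region (no effect) — boundary = 37.10 mm; the cylinder at (4.5, 10.5) is absent (z outside [12.5, 21.5]); Combining (union): only the result so far is present, so the union is just that shape — boundary = 37.10 mm. So its perimeter = 37.10 mm. Layer 89 (z = 21.36): the r=6 cylinder gives a regular 24-gon of circumradius 6 (constant along its height) (perimeter = 2·24·6.000·sin(180°/24) = 37.59 mm); the cube at (2.5, -2.5) is not intersected at this z (z outside [4, 9.5]); the cylinder at (13, -1) does not reach this height (z outside [-0.5, 21]); the cube at (15, 5) (footprint 19.5×15) is included at this height (perimeter 69.00 mm); Taking the first minus the rest: starting from the r=6 cylinder, the 19.5×15 cube at (15, 5) misses the remaining region (no effect) — boundary = 37.59 mm; the r=4 cylinder at (4.5, 10.5) gives a regular 24-gon of circumradius 4 (constant along its height) (perimeter = 2·24·4.000·sin(180°/24) = 25.06 mm); Combining (union): the 2 present regions are separate (no shared area or edge), so areas and boundary lengths simply add and each stays a separate island — boundary = 62.65 mm. So its perimeter = 62.65 mm. Layer 89 is larger (62.65 vs 37.10 mm).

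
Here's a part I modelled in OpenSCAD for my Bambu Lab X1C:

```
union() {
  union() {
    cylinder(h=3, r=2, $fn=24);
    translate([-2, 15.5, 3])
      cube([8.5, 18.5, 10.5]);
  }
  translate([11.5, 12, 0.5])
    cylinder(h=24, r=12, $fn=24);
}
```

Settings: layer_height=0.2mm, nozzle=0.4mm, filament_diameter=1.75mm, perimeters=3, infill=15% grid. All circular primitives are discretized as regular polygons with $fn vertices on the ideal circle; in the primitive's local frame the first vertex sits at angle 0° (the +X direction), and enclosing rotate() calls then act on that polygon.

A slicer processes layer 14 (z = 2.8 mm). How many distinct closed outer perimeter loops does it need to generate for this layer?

2

At z = 2.8 mm: the r=2 cylinder gives a regular 24-gon of circumradius 2 (constant along its height); the cube at (-2, 15.5) does not reach this height (z outside [3, 13.5]); Merging all regions: only the r=2 cylinder is present, so the union is just that shape — 1 connected region; the r=12 cylinder at (11.5, 12) contributes a regular 24-gon of circumradius 12; Combining (union): the 2 present regions are separate (no shared area or edge), so areas and boundary lengths simply add and each stays a separate island — 2 connected regions. The result has 2 disconnected regions.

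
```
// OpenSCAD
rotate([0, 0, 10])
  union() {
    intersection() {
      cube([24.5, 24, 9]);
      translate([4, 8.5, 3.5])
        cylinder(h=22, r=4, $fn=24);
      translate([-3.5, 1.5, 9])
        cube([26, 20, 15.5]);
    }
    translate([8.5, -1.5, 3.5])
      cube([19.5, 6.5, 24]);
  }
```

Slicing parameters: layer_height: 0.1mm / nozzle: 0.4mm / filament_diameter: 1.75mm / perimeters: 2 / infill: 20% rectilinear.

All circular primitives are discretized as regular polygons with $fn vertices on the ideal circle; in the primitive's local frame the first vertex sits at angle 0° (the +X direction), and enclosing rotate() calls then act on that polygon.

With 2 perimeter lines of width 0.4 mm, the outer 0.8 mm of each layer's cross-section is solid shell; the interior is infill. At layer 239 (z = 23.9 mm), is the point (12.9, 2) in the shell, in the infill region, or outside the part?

At z = 23.9 mm: the cube is absent (z outside [0, 9]); the cylinder at (4, 8.5): section is a regular 24-gon, circumradius r=4; the cube at (-3.5, 1.5) is present — its section is the full 26×20 rectangle; Keeping only the common overlap: at least one operand is absent at this height, so nothing remains; the cube at (8.5, -1.5) (footprint 19.5×6.5) is included at this height; Merging all regions: only the 19.5×6.5 cube at (8.5, -1.5) is present, so the union is just that shape — 1 connected region; (rotated 10° about Z; rotation is an isometry so areas/perimeters/island counts are preserved). Overall, the cross-section is a single solid region. Undo the 10° rotation: the query point maps to (13.051, -0.270) in the un-rotated model frame. The nearest boundary edge runs (8.50, -1.50)→(28.00, -1.50); distance from the point to it = 1.23 mm. The point is inside the cross-section and 1.23 mm from the nearest boundary — more than the 0.8 mm shell width (2 × 0.4), so it's in the infill interior.

infill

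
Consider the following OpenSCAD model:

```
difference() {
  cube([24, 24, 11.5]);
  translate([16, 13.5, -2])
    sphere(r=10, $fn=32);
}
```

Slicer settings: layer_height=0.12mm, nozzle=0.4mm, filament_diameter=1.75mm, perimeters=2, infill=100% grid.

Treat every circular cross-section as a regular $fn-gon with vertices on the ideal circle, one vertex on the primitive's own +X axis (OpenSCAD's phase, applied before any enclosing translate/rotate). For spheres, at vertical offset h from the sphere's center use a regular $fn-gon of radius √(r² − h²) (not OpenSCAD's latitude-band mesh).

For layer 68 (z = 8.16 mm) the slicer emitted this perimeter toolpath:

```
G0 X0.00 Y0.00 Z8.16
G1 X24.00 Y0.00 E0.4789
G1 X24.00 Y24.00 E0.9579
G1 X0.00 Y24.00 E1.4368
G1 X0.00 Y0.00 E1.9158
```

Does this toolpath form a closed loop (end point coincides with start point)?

yes

Start point (G0): (0.00, 0.00). End point (last G1): the path returns to the start — closed.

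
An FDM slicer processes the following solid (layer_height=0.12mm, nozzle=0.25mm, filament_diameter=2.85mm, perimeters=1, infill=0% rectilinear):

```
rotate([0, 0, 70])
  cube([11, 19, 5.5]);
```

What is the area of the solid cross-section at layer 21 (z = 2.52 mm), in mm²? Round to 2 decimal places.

At z = 2.52 mm: the 11×19 cube contributes its full rectangle (area 209.00 mm²); (whole slice rotated 70° about Z — lengths, areas and connectivity unchanged). Overall, the cross-section is a single solid region. Net area = 209.00 mm².

209.00 mm²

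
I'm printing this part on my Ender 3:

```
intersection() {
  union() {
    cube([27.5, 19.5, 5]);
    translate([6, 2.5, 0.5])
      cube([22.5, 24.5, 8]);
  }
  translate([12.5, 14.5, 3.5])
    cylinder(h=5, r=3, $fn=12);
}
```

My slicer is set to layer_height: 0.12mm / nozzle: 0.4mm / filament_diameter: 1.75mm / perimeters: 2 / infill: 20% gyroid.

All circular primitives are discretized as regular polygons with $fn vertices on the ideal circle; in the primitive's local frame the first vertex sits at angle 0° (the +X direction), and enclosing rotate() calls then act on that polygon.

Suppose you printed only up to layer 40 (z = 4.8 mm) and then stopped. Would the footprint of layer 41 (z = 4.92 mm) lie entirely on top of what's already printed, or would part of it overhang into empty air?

entirely on top

Compare the two slices. At z = 4.8: the cube is present — its section is the full 27.5×19.5 rectangle (area 536.25 mm²); the cube at (6, 2.5) is present — its section is the full 22.5×24.5 rectangle (area 551.25 mm²); Combining (union): the regions partially overlap — summed areas 1087.50 mm² minus the doubly-counted overlap 365.50 mm² gives 722.00 mm² — area = 722.00 mm²; the r=3 cylinder at (12.5, 14.5) contributes a regular 12-gon of circumradius 3 (area = (12/2)·3.000²·sin(360°/12) = 27.00 mm²); After intersecting: the r=3 cylinder at (12.5, 14.5) lies inside that combined region, so the common part is the r=3 cylinder at (12.5, 14.5) itself — area = 27.00 mm². At z = 4.92: the 27.5×19.5 cube contributes its full rectangle (area 536.25 mm²); the 22.5×24.5 cube at (6, 2.5) contributes its full rectangle (area 551.25 mm²); Merging all regions: the regions partially overlap — summed areas 1087.50 mm² minus the doubly-counted overlap 365.50 mm² gives 722.00 mm² — area = 722.00 mm²; the r=3 cylinder at (12.5, 14.5) contributes a regular 12-gon of circumradius 3 (area = (12/2)·3.000²·sin(360°/12) = 27.00 mm²); After intersecting: the r=3 cylinder at (12.5, 14.5) lies inside that combined region, so the common part is the r=3 cylinder at (12.5, 14.5) itself — area = 27.00 mm². Checking containment: the cross-section at z = 4.92 is a subset of the cross-section at z = 4.8.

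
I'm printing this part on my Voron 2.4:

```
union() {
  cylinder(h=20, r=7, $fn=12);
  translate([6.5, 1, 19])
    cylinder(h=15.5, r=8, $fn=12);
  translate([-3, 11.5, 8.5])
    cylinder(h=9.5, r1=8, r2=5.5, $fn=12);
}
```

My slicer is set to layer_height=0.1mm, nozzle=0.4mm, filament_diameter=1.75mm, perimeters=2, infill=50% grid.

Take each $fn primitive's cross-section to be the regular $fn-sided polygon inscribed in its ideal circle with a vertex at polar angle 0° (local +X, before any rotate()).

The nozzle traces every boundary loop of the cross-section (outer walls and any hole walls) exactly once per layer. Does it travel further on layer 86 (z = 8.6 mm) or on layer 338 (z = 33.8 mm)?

layer 86 (z = 8.6 mm)

Layer 86 (z = 8.6): the cylinder: section is a regular 12-gon, circumradius r=7 (perimeter = 2·12·7.000·sin(180°/12) = 43.48 mm); the cylinder at (6.5, 1) does not reach this height (z outside [19, 34.5]); the cone at (-3, 11.5) (r1=8→r2=5.5) has section circumradius 7.974 here — a regular 12-gon (perimeter = 2·12·7.974·sin(180°/12) = 49.53 mm); Merging all regions: the regions partially overlap (shared area 15.73 mm²), so the edge portions inside another operand are dropped and the merged outline is re-measured after clipping — boundary = 74.94 mm. So its perimeter = 74.94 mm. Layer 338 (z = 33.8): the cylinder is not intersected at this z (z outside [0, 20]); the r=8 cylinder at (6.5, 1) contributes a regular 12-gon of circumradius 8 (perimeter = 2·12·8.000·sin(180°/12) = 49.69 mm); the cone at (-3, 11.5) is absent (z outside [8.5, 18]); Taking the union: only the r=8 cylinder at (6.5, 1) is present, so the union is just that shape — boundary = 49.69 mm. So its perimeter = 49.69 mm. Layer 86 is larger (74.94 vs 49.69 mm).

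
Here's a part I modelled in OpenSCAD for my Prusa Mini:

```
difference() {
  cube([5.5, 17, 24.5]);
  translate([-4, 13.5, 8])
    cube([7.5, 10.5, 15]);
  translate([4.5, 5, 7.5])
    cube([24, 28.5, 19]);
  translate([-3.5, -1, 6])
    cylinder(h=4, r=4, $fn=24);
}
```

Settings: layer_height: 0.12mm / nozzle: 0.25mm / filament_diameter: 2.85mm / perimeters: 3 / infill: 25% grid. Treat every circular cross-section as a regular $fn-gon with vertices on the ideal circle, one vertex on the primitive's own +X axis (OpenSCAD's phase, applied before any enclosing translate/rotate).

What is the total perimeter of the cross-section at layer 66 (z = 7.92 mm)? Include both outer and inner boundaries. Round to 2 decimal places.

At z = 7.92 mm: the cube is present — its section is the full 5.5×17 rectangle (perimeter 45.00 mm); the cube at (-4, 13.5) is not intersected at this z (z outside [8, 23]); the cube at (4.5, 5) is present — its section is the full 24×28.5 rectangle (perimeter 105.00 mm); the r=4 cylinder at (-3.5, -1) contributes a regular 24-gon of circumradius 4 (perimeter = 2·24·4.000·sin(180°/24) = 25.06 mm); Taking the first minus the rest: starting from the 5.5×17 cube, the 24×28.5 cube at (4.5, 5) partially overlaps it — only the 12.00 mm² overlap (of its 684.00 mm²) is removed, clipping the outline; the r=4 cylinder at (-3.5, -1) partially overlaps it — only the 0.17 mm² overlap (of its 49.69 mm²) is removed, clipping the outline — boundary = 44.70 mm. Overall, the cross-section is a single solid region. Total boundary length (outer) = 44.70 mm.

44.70 mm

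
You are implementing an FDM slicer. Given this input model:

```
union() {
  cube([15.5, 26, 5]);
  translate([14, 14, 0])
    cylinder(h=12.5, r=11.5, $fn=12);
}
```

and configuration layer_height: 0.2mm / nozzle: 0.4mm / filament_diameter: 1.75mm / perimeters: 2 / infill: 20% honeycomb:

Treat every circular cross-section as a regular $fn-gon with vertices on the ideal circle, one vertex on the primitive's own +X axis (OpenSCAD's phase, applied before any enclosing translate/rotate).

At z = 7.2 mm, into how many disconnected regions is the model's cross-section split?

1

At z = 7.2 mm: the cube is not intersected at this z (z outside [0, 5]); the r=11.5 cylinder at (14, 14) contributes a regular 12-gon of circumradius 11.5; Taking the union: only the r=11.5 cylinder at (14, 14) is present, so the union is just that shape — 1 connected region. The result has 1 disconnected region.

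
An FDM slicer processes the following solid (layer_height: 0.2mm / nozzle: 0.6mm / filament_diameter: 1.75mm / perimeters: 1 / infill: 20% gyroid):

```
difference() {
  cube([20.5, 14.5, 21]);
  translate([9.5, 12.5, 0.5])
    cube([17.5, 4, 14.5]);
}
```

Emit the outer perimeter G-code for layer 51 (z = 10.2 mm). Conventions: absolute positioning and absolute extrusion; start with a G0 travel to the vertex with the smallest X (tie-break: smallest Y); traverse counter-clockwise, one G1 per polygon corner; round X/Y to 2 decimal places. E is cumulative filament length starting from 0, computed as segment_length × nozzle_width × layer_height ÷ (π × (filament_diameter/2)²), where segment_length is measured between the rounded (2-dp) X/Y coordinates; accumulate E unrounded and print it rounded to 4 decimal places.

G0 X0.00 Y0.00 Z10.20
G1 X20.50 Y0.00 E1.0227
G1 X20.50 Y12.50 E1.6464
G1 X9.50 Y12.50 E2.1952
G1 X9.50 Y14.50 E2.2949
G1 X0.00 Y14.50 E2.7689
G1 X0.00 Y0.00 E3.4923

At z = 10.2 mm: the cube is present — its section is the full 20.5×14.5 rectangle; the 17.5×4 cube at (9.5, 12.5) contributes its full rectangle; Taking the first minus the rest: starting from the 20.5×14.5 cube, the 17.5×4 cube at (9.5, 12.5) partially overlaps it — only the 22.00 mm² overlap (of its 70.00 mm²) is removed, clipping the outline — 1 connected region. The outline is a single polygon with 6 vertices. Extrusion per mm of travel: 0.6 × 0.2 / (π × 0.875²) = 0.049890. Accumulating E over each segment gives final E = 3.4923.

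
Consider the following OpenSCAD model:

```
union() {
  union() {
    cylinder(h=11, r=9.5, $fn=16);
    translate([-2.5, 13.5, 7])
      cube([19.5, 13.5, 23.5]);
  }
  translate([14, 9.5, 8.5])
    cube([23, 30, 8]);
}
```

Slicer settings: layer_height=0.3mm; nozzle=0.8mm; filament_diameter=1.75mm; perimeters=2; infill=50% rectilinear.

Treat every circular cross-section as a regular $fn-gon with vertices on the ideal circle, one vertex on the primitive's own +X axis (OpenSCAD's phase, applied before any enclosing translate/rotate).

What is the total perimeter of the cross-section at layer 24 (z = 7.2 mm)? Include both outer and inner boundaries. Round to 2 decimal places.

125.31 mm

At z = 7.2 mm: the r=9.5 cylinder gives a regular 16-gon of circumradius 9.5 (constant along its height) (perimeter = 2·16·9.500·sin(180°/16) = 59.31 mm); the 19.5×13.5 cube at (-2.5, 13.5) contributes its full rectangle (perimeter 66.00 mm); Merging all regions: the 2 present regions are separate (no shared area or edge), so areas and boundary lengths simply add and each stays a separate island — boundary = 125.31 mm; the cube at (14, 9.5) does not reach this height (z outside [8.5, 16.5]); Combining (union): only that combined region is present, so the union is just that shape — boundary = 125.31 mm. Overall, the cross-section has 2 separate islands. Total boundary length (outer) = 125.31 mm.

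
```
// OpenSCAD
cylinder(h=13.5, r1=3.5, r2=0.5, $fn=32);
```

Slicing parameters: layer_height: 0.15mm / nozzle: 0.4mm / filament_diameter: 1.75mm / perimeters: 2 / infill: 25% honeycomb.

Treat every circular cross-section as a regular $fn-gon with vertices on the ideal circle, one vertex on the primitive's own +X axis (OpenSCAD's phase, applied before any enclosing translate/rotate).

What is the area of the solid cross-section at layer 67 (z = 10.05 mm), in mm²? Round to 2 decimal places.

At z = 10.05 mm: the cone contributes a regular 32-gon of circumradius 1.267 (interpolated between r1=3.5 and r2=0.5 at t=0.744) (area = (32/2)·1.267²·sin(360°/32) = 5.01 mm²). Overall, the cross-section is a single solid region. Net area = 5.01 mm².

5.01 mm²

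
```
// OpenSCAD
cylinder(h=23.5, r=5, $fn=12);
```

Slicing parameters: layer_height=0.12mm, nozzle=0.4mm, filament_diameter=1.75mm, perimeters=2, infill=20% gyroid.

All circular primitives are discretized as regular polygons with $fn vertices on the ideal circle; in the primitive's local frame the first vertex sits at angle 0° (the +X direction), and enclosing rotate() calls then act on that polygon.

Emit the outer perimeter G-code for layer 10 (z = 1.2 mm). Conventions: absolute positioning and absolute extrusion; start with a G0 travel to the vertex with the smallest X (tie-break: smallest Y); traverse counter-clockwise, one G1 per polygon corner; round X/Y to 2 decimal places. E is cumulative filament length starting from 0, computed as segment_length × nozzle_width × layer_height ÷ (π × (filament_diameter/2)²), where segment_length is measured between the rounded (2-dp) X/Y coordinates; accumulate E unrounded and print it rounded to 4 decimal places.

At z = 1.2 mm: the r=5 cylinder contributes a regular 12-gon of circumradius 5. The outline is a single polygon with 12 vertices. Extrusion per mm of travel: 0.4 × 0.12 / (π × 0.875²) = 0.019956. Accumulating E over each segment gives final E = 0.6198.

G0 X-5.00 Y0.00 Z1.20
G1 X-4.33 Y-2.50 E0.0517
G1 X-2.50 Y-4.33 E0.1033
G1 X0.00 Y-5.00 E0.1549
G1 X2.50 Y-4.33 E0.2066
G1 X4.33 Y-2.50 E0.2582
G1 X5.00 Y0.00 E0.3099
G1 X4.33 Y2.50 E0.3615
G1 X2.50 Y4.33 E0.4132
G1 X0.00 Y5.00 E0.4648
G1 X-2.50 Y4.33 E0.5165
G1 X-4.33 Y2.50 E0.5681
G1 X-5.00 Y0.00 E0.6198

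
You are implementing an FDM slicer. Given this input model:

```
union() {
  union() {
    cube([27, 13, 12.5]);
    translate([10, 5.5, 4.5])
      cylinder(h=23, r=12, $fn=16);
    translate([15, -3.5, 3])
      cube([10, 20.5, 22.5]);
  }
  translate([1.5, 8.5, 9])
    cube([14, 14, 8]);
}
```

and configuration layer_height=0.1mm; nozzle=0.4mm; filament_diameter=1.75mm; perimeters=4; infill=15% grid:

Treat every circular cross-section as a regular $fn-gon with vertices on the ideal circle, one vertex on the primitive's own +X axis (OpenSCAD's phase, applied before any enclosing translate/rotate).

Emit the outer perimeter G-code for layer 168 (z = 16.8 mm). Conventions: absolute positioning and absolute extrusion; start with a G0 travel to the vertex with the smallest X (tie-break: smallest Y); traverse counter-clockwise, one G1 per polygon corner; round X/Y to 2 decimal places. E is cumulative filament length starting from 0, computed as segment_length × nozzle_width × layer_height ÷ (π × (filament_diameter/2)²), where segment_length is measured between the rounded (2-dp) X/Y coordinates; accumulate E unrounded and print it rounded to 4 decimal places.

At z = 16.8 mm: the cube is absent (z outside [0, 12.5]); the cylinder at (10, 5.5): section is a regular 16-gon, circumradius r=12; the cube at (15, -3.5) is present — its section is the full 10×20.5 rectangle; Merging all regions: the regions partially overlap (shared area 103.01 mm²), so overlapping operands fuse into one piece — 1 connected region; the cube at (1.5, 8.5) (footprint 14×14) is included at this height; Combining (union): the regions partially overlap (shared area 112.46 mm²), so overlapping operands fuse into one piece — 1 connected region. The outline is a single polygon with 14 vertices. Extrusion per mm of travel: 0.4 × 0.1 / (π × 0.875²) = 0.016630. Accumulating E over each segment gives final E = 1.6935.

G0 X-2.00 Y5.50 Z16.80
G1 X-1.09 Y0.91 E0.0778
G1 X1.51 Y-2.99 E0.1558
G1 X5.41 Y-5.59 E0.2337
G1 X10.00 Y-6.50 E0.3115
G1 X14.59 Y-5.59 E0.3894
G1 X17.71 Y-3.50 E0.4518
G1 X25.00 Y-3.50 E0.5730
G1 X25.00 Y17.00 E0.9140
G1 X15.50 Y17.00 E1.0719
G1 X15.50 Y22.50 E1.1634
G1 X1.50 Y22.50 E1.3962
G1 X1.50 Y13.96 E1.5382
G1 X-1.09 Y10.09 E1.6157
G1 X-2.00 Y5.50 E1.6935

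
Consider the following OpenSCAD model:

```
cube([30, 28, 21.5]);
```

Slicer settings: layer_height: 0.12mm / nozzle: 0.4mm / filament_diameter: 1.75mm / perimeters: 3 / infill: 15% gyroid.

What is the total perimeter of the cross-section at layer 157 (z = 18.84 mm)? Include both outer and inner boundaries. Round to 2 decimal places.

116.00 mm

At z = 18.84 mm: the cube is present — its section is the full 30×28 rectangle (perimeter 116.00 mm). Overall, the cross-section is a single solid region. Total boundary length (outer) = 116.00 mm.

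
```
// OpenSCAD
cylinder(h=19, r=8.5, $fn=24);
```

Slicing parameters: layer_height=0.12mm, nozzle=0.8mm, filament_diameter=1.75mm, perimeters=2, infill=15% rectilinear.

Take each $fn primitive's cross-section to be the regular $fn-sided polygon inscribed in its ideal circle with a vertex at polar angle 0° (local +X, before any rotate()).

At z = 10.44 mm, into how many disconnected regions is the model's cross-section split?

At z = 10.44 mm: the r=8.5 cylinder gives a regular 24-gon of circumradius 8.5 (constant along its height). The result has 1 disconnected region.

1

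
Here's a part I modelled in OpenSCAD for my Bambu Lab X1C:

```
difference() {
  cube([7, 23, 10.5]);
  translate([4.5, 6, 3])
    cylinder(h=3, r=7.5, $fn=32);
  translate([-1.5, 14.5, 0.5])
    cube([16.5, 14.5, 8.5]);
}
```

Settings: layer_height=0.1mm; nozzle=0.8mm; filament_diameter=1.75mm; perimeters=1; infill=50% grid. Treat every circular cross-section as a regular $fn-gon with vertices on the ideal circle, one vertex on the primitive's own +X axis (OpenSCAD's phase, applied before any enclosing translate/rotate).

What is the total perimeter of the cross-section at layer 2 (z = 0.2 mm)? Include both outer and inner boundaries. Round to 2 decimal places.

At z = 0.2 mm: the cube (footprint 7×23) is included at this height (perimeter 60.00 mm); the cylinder at (4.5, 6) is absent (z outside [3, 6]); the cube at (-1.5, 14.5) is not intersected at this z (z outside [0.5, 9]); After the difference (first − rest): none of the subtracted shapes is present at this height, so the 7×23 cube is unchanged — boundary = 60.00 mm. Overall, the cross-section is a single solid region. Total boundary length (outer) = 60.00 mm.

60.00 mm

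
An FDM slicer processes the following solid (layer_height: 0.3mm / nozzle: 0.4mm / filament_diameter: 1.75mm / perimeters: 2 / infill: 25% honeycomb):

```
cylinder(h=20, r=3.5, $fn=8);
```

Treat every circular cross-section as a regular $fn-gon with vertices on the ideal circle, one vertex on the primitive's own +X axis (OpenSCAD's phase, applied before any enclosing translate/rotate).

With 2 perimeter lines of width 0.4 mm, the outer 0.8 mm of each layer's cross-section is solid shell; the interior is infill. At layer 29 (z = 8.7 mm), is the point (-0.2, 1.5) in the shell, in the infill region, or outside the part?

At z = 8.7 mm: the r=3.5 cylinder contributes a regular 8-gon of circumradius 3.5. Overall, the cross-section is a single solid region. The nearest boundary edge runs (0.00, 3.50)→(-2.47, 2.47); distance from the point to it = 1.77 mm. The point is inside the cross-section and 1.77 mm from the nearest boundary — more than the 0.8 mm shell width (2 × 0.4), so it's in the infill interior.

infill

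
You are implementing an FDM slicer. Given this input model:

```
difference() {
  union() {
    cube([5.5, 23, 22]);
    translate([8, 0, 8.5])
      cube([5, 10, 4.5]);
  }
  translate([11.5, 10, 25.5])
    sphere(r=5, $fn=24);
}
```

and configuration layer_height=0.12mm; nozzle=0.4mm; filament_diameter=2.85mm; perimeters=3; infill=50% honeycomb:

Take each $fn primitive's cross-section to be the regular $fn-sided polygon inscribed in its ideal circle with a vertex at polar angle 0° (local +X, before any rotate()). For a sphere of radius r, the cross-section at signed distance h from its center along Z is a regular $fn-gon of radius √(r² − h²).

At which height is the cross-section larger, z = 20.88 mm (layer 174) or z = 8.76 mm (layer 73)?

layer 73 (z = 8.76 mm)

Layer 174 (z = 20.88): the 5.5×23 cube contributes its full rectangle (area 126.50 mm²); the cube at (8, 0) is not intersected at this z (z outside [8.5, 13]); Merging all regions: only the 5.5×23 cube is present, so the union is just that shape — area = 126.50 mm²; the r=5 sphere at (11.5, 10) slices to a regular 24-gon of circumradius 1.912 (√(r²−h²) with h=4.62 from center) (area = (24/2)·1.912²·sin(360°/24) = 11.35 mm²); Subtracting the remaining from the first: starting from the result so far (126.50 mm²), the r=5 sphere at (11.5, 10) misses the remaining region (no effect) — area = 126.50 mm². So its area = 126.50 mm². Layer 73 (z = 8.76): the cube (footprint 5.5×23) is included at this height (area 126.50 mm²); the cube at (8, 0) is present — its section is the full 5×10 rectangle (area 50.00 mm²); Taking the union: the 2 present regions are separate (no shared area or edge), so areas and boundary lengths simply add and each stays a separate island — area = 176.50 mm²; the sphere at (11.5, 10) is not intersected at this z (|z−center|=16.740 > r=5); After the difference (first − rest): none of the subtracted shapes is present at this height, so that combined region is unchanged — area = 176.50 mm². So its area = 176.50 mm². Layer 73 is larger (176.50 vs 126.50 mm²).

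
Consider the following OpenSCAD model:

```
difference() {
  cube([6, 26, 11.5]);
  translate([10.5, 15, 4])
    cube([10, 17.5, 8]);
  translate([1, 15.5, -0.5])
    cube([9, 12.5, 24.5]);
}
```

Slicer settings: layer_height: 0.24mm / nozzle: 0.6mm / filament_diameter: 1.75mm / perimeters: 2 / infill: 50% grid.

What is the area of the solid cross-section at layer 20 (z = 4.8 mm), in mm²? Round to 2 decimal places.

103.50 mm²

At z = 4.8 mm: the cube is present — its section is the full 6×26 rectangle (area 156.00 mm²); the cube at (10.5, 15) is present — its section is the full 10×17.5 rectangle (area 175.00 mm²); the 9×12.5 cube at (1, 15.5) contributes its full rectangle (area 112.50 mm²); Taking the first minus the rest: starting from the 6×26 cube (156.00 mm²), the 10×17.5 cube at (10.5, 15) misses the remaining region (no effect); the 9×12.5 cube at (1, 15.5) partially overlaps it — only the 52.50 mm² overlap (of its 112.50 mm²) is removed, clipping the outline — area = 103.50 mm². Overall, the cross-section is a single solid region. Net area = 103.50 mm².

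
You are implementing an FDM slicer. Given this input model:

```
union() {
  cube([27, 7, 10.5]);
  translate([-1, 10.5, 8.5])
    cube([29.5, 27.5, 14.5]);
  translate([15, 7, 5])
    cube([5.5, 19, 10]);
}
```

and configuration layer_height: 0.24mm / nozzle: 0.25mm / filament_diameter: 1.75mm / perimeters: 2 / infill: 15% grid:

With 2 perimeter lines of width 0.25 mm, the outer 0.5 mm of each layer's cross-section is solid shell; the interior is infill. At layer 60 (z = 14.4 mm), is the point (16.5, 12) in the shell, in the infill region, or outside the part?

At z = 14.4 mm: the cube is absent (z outside [0, 10.5]); the cube at (-1, 10.5) is present — its section is the full 29.5×27.5 rectangle; the 5.5×19 cube at (15, 7) contributes its full rectangle; Taking the union: the regions partially overlap (shared area 85.25 mm²), so overlapping operands fuse into one piece — 1 connected region. Overall, the cross-section is a single solid region. The nearest boundary edge runs (15.00, 7.00)→(15.00, 10.50); distance from the point to it = 2.12 mm. The point is inside the cross-section and 2.12 mm from the nearest boundary — more than the 0.5 mm shell width (2 × 0.25), so it's in the infill interior.

infill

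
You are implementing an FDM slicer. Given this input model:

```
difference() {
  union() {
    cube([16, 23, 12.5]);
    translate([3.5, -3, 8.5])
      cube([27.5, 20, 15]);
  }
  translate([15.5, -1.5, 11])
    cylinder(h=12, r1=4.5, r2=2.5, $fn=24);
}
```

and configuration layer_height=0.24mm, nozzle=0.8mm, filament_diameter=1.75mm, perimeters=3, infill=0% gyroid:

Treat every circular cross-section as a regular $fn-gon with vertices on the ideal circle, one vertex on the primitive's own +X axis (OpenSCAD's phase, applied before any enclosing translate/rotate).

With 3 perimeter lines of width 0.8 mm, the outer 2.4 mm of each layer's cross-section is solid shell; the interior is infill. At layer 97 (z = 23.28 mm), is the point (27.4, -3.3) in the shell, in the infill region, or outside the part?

At z = 23.28 mm: the cube is not intersected at this z (z outside [0, 12.5]); the cube at (3.5, -3) is present — its section is the full 27.5×20 rectangle; Taking the union: only the 27.5×20 cube at (3.5, -3) is present, so the union is just that shape — 1 connected region; the cone at (15.5, -1.5) is absent (z outside [11, 23]); Taking the first minus the rest: none of the subtracted shapes is present at this height, so the result so far is unchanged — 1 connected region. Overall, the cross-section is a single solid region. The nearest boundary edge runs (3.50, -3.00)→(31.00, -3.00); distance from the point to it = 0.30 mm. The point is not inside any of the regions above, so it lies outside the cross-section (0.30 mm from the nearest boundary).

outside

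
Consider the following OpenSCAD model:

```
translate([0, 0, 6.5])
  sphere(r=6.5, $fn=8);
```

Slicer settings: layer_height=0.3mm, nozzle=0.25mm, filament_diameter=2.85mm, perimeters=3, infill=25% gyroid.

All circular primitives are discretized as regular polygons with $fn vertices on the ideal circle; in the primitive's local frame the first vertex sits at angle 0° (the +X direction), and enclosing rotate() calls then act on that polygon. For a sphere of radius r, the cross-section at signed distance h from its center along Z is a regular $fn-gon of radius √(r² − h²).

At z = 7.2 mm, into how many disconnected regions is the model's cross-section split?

At z = 7.2 mm: the r=6.5 sphere contributes a regular 8-gon of circumradius √(6.5²−0.7²) = 6.462. The result has 1 disconnected region.

1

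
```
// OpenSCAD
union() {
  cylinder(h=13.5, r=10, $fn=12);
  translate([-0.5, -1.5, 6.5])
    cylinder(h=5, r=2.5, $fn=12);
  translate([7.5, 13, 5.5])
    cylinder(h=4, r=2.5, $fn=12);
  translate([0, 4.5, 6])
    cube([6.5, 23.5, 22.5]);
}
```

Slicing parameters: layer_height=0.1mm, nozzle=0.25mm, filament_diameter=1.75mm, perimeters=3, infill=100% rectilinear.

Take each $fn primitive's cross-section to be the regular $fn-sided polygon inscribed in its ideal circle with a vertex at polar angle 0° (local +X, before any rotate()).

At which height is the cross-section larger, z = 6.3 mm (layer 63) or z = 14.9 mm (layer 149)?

layer 63 (z = 6.3 mm)

Layer 63 (z = 6.3): the cylinder: section is a regular 12-gon, circumradius r=10 (area = (12/2)·10.000²·sin(360°/12) = 300.00 mm²); the cylinder at (-0.5, -1.5) does not reach this height (z outside [6.5, 11.5]); the r=2.5 cylinder at (7.5, 13) gives a regular 12-gon of circumradius 2.5 (constant along its height) (area = (12/2)·2.500²·sin(360°/12) = 18.75 mm²); the cube at (0, 4.5) (footprint 6.5×23.5) is included at this height (area 152.75 mm²); Merging all regions: the regions partially overlap — summed areas 471.50 mm² minus the doubly-counted overlap 33.91 mm² gives 437.59 mm² — area = 437.59 mm². So its area = 437.59 mm². Layer 149 (z = 14.9): the cylinder is absent (z outside [0, 13.5]); the cylinder at (-0.5, -1.5) is absent (z outside [6.5, 11.5]); the cylinder at (7.5, 13) is absent (z outside [5.5, 9.5]); the cube at (0, 4.5) is present — its section is the full 6.5×23.5 rectangle (area 152.75 mm²); Combining (union): only the 6.5×23.5 cube at (0, 4.5) is present, so the union is just that shape — area = 152.75 mm². So its area = 152.75 mm². Layer 63 is larger (437.59 vs 152.75 mm²).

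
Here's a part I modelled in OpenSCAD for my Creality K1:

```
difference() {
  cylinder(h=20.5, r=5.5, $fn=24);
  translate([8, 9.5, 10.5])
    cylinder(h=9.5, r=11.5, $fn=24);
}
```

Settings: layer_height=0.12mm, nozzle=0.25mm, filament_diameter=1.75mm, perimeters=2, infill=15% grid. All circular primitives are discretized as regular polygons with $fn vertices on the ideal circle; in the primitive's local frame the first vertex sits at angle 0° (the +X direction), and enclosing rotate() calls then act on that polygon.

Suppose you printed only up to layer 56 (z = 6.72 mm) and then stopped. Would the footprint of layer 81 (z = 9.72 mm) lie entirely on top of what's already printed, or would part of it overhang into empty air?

Compare the two slices. At z = 6.72: the cylinder: section is a regular 24-gon, circumradius r=5.5 (area = (24/2)·5.500²·sin(360°/24) = 93.95 mm²); the cylinder at (8, 9.5) does not reach this height (z outside [10.5, 20]); After the difference (first − rest): none of the subtracted shapes is present at this height, so the r=5.5 cylinder is unchanged — area = 93.95 mm². At z = 9.72: the r=5.5 cylinder contributes a regular 24-gon of circumradius 5.5 (area = (24/2)·5.500²·sin(360°/24) = 93.95 mm²); the cylinder at (8, 9.5) does not reach this height (z outside [10.5, 20]); Subtracting the remaining from the first: none of the subtracted shapes is present at this height, so the r=5.5 cylinder is unchanged — area = 93.95 mm². Checking containment: the cross-section at z = 9.72 is a subset of the cross-section at z = 6.72.

entirely on top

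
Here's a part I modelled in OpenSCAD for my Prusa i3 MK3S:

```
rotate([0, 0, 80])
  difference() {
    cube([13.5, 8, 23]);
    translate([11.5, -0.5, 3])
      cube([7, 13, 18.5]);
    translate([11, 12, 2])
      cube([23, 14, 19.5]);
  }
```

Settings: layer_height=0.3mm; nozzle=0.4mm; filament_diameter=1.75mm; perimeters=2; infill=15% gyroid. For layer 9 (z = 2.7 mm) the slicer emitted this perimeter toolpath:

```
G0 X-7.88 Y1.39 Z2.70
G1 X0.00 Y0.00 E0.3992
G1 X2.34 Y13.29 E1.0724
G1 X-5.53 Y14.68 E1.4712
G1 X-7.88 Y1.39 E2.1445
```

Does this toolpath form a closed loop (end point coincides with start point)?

yes

Start point (G0): (-7.88, 1.39). End point (last G1): the path returns to the start — closed.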